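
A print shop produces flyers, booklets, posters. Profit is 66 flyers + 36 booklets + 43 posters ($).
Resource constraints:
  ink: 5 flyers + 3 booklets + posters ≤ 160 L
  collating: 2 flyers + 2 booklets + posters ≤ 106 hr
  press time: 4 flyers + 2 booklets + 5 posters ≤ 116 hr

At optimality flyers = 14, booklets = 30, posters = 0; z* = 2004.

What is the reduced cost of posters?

-8

Check each constraint at x*: ink 160/160 (tight); collating 88/106 (slack 18); press time 116/116 (tight).
By complementary slackness, y = 0 for the non-binding constraint.
Dual feasibility on the basic columns requires 5·y_ink + 4·y_press time = 66, 3·y_ink + 2·y_press time = 36.
This yields shadow prices y_ink = 6, y_press time = 9.
Reduced cost of posters: c₃ − yᵀa₃ = 43 − (6·1 + 9·5) = 43 − 51 = -8.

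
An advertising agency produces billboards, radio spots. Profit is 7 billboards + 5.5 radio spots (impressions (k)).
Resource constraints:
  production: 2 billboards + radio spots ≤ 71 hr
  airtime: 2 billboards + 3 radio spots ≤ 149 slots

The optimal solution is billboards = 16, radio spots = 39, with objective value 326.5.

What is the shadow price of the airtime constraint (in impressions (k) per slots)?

1

Both production and airtime are binding at x*.
Dual feasibility on the basic columns requires 2·y_production + 2·y_airtime = 7, 1·y_production + 3·y_airtime = 5.5.
→ y_production = 2.5 and y_airtime = 1.
Shadow price of airtime = 1.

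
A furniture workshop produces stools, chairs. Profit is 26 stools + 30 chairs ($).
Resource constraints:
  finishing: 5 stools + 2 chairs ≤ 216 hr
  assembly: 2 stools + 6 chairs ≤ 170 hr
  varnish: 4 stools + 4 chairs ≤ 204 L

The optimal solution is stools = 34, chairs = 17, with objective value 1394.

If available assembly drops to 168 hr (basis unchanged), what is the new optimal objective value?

At the optimum: finishing uses 204 of 216 (slack = 12); assembly uses 170 of 170 (binding); varnish uses 204 of 204 (binding).
Since finishing is not tight, its dual is 0.
Dual feasibility on the basic columns requires 2·y_assembly + 4·y_varnish = 26, 6·y_assembly + 4·y_varnish = 30.
This yields shadow prices y_assembly = 1, y_varnish = 6.
Δz = y_assembly·Δb = 1 × (-2) = -2, so new z* = 1394 − 2 = 1392.

1392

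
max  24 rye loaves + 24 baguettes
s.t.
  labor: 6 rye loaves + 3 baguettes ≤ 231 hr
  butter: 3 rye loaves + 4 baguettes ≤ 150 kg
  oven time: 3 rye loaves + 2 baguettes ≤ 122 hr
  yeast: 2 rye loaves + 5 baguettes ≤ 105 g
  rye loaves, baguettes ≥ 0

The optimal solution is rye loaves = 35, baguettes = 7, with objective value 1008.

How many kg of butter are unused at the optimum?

17

butter used = 3·35 + 4·7 = 133; slack = 150 − 133 = 17.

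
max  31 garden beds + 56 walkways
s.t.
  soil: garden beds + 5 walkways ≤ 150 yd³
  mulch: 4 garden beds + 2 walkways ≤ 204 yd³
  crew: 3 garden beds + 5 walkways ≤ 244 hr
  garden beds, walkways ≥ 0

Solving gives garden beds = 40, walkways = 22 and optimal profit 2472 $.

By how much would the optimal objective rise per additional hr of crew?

0

Check each constraint at x*: soil 150/150 (tight); mulch 204/204 (tight); crew 230/244 (slack 14).
Since crew is not tight, its dual is 0.
The binding rows give the dual system: 1·y_soil + 4·y_mulch = 31 and 5·y_soil + 2·y_mulch = 56.
Solving: y_soil = 9, y_mulch = 5.5.
Shadow price of crew = 0.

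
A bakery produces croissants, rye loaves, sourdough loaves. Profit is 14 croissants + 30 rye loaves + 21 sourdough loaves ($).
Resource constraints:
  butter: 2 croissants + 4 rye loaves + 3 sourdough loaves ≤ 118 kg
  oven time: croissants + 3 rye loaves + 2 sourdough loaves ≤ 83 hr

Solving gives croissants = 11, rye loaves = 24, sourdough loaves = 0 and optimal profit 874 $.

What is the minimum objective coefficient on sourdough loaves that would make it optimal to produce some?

22

At the optimum: butter uses 118 of 118 (binding); oven time uses 83 of 83 (binding).
Dual feasibility on the basic columns requires 2·y_butter + 1·y_oven time = 14, 4·y_butter + 3·y_oven time = 30.
Solving: y_butter = 6, y_oven time = 2.
sourdough loaves enters the basis when its profit ≥ yᵀa₃ = 6·3 + 2·2 = 22.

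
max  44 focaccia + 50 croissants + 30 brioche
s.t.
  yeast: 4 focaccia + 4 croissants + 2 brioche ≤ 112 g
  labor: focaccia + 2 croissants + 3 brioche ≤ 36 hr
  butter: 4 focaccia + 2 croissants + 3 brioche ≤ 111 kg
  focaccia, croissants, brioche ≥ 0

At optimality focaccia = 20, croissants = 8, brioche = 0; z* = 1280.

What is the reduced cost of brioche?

-7

Check each constraint at x*: yeast 112/112 (tight); labor 36/36 (tight); butter 96/111 (slack 15).
Since butter is not tight, its dual is 0.
From A_Bᵀ y = c: 4·y_yeast + 1·y_labor = 44; 4·y_yeast + 2·y_labor = 50.
Solving: y_yeast = 9.5, y_labor = 6.
Reduced cost of brioche: c₃ − yᵀa₃ = 30 − (9.5·2 + 6·3) = 30 − 37 = -7.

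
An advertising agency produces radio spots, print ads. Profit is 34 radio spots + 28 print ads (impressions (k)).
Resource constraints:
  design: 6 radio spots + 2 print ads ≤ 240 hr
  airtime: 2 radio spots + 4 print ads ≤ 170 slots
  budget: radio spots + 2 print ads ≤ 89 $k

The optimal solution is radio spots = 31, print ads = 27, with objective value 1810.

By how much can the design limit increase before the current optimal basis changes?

270

Binding constraints: design, airtime. The basis is B = [[6,2],[2,4]] with det 20.
Per unit increase in design, x* moves by d = (0.2, -0.1).
The basis stays optimal until print ads reaches 0; allowable increase = 270 hr.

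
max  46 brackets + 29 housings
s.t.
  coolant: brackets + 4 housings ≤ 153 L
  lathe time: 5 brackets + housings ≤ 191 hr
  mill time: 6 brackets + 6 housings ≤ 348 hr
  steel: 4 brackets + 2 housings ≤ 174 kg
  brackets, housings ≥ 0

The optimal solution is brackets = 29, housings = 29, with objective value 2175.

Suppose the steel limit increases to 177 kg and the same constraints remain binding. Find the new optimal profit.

2200.5

Binding: mill time and steel. Non-binding: coolant (8 unused), lathe time (17 unused).
Since coolant, lathe time are not tight, their duals are 0.
Dual feasibility on the basic columns requires 6·y_mill time + 4·y_steel = 46, 6·y_mill time + 2·y_steel = 29.
→ y_mill time = 2 and y_steel = 8.5.
Δz = y_steel·Δb = 8.5 × (3) = 25.5, so new z* = 2175 + 25.5 = 2200.5.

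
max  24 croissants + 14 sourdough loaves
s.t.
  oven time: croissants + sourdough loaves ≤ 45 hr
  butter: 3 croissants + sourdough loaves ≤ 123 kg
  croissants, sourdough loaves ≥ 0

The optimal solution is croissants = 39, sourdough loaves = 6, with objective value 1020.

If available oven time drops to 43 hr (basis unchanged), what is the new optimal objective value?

Both oven time and butter are binding at x*.
Dual feasibility on the basic columns requires 1·y_oven time + 3·y_butter = 24, 1·y_oven time + 1·y_butter = 14.
Solving: y_oven time = 9, y_butter = 5.
Δz = y_oven time·Δb = 9 × (-2) = -18, so new z* = 1020 − 18 = 1002.

1002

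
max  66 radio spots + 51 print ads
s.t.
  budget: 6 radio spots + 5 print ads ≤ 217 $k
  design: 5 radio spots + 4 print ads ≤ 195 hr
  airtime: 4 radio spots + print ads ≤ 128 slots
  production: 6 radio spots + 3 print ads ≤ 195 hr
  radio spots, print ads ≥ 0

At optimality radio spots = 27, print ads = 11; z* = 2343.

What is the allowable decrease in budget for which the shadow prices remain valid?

18

Binding constraints: budget, production. The basis is B = [[6,5],[6,3]] with det -12.
Per unit decrease in budget, x* moves by d = (0.25, -0.5).
The basis stays optimal until airtime becomes binding; allowable decrease = 18 $k.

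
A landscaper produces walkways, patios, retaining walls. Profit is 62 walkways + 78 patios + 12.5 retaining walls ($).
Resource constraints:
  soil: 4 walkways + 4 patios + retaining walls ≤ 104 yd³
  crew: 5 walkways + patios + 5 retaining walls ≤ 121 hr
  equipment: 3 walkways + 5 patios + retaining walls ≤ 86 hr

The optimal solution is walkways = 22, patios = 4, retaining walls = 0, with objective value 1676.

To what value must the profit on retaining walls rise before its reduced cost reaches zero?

At the optimum: soil uses 104 of 104 (binding); crew uses 114 of 121 (slack = 7); equipment uses 86 of 86 (binding).
Since crew is not tight, its dual is 0.
From A_Bᵀ y = c: 4·y_soil + 3·y_equipment = 62; 4·y_soil + 5·y_equipment = 78.
This yields shadow prices y_soil = 9.5, y_equipment = 8.
retaining walls enters the basis when its profit ≥ yᵀa₃ = 9.5·1 + 8·1 = 17.5.

17.5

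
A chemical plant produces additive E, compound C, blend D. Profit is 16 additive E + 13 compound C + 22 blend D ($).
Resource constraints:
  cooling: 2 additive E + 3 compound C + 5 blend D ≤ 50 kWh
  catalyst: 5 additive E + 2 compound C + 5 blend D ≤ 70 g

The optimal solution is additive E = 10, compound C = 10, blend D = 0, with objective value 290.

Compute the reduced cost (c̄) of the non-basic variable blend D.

At the optimum: cooling uses 50 of 50 (binding); catalyst uses 70 of 70 (binding).
Dual feasibility on the basic columns requires 2·y_cooling + 5·y_catalyst = 16, 3·y_cooling + 2·y_catalyst = 13.
→ y_cooling = 3 and y_catalyst = 2.
Reduced cost of blend D: c₃ − yᵀa₃ = 22 − (3·5 + 2·5) = 22 − 25 = -3.

-3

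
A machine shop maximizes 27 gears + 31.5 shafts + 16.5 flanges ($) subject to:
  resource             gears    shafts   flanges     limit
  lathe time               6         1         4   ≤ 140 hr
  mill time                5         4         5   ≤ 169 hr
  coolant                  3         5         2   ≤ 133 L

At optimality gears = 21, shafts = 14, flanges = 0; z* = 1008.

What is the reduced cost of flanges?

Check each constraint at x*: lathe time 140/140 (tight); mill time 161/169 (slack 8); coolant 133/133 (tight).
By complementary slackness, y = 0 for the non-binding constraint.
The binding rows give the dual system: 6·y_lathe time + 3·y_coolant = 27 and 1·y_lathe time + 5·y_coolant = 31.5.
Solving: y_lathe time = 1.5, y_coolant = 6.
Reduced cost of flanges: c₃ − yᵀa₃ = 16.5 − (1.5·4 + 6·2) = 16.5 − 18 = -1.5.

-1.5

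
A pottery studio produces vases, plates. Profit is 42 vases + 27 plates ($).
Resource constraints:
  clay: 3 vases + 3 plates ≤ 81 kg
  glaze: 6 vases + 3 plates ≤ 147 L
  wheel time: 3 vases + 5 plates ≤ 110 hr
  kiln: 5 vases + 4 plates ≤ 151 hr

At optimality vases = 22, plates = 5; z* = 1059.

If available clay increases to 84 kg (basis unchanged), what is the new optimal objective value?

Check each constraint at x*: clay 81/81 (tight); glaze 147/147 (tight); wheel time 91/110 (slack 19); kiln 130/151 (slack 21).
Since wheel time, kiln are not tight, their duals are 0.
The binding rows give the dual system: 3·y_clay + 6·y_glaze = 42 and 3·y_clay + 3·y_glaze = 27.
This yields shadow prices y_clay = 4, y_glaze = 5.
Δz = y_clay·Δb = 4 × (3) = 12, so new z* = 1059 + 12 = 1071.

1071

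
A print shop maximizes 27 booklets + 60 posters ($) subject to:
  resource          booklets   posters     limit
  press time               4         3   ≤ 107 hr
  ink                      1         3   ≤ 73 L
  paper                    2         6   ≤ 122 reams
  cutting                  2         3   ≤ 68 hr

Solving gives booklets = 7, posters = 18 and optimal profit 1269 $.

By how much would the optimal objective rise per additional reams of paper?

6.5

Binding: paper and cutting. Non-binding: press time (25 unused), ink (12 unused).
By complementary slackness, y = 0 for the non-binding constraints.
From A_Bᵀ y = c: 2·y_paper + 2·y_cutting = 27; 6·y_paper + 3·y_cutting = 60.
This yields shadow prices y_paper = 6.5, y_cutting = 7.
Shadow price of paper = 6.5.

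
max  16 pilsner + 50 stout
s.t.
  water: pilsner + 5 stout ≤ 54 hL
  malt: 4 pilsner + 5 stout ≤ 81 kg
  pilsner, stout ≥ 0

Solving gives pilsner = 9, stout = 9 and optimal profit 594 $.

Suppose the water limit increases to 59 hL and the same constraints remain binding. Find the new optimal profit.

634

Check each constraint at x*: water 54/54 (tight); malt 81/81 (tight).
The binding rows give the dual system: 1·y_water + 4·y_malt = 16 and 5·y_water + 5·y_malt = 50.
→ y_water = 8 and y_malt = 2.
Δz = y_water·Δb = 8 × (5) = 40, so new z* = 594 + 40 = 634.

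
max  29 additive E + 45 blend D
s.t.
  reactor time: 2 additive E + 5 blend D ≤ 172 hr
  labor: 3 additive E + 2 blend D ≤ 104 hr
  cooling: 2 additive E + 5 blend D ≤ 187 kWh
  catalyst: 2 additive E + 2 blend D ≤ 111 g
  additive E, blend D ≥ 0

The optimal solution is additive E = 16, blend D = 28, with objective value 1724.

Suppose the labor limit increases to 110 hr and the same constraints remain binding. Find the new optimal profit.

1754

Check each constraint at x*: reactor time 172/172 (tight); labor 104/104 (tight); cooling 172/187 (slack 15); catalyst 88/111 (slack 23).
Slack constraints have shadow price 0 (complementary slackness).
The binding rows give the dual system: 2·y_reactor time + 3·y_labor = 29 and 5·y_reactor time + 2·y_labor = 45.
Solving: y_reactor time = 7, y_labor = 5.
Δz = y_labor·Δb = 5 × (6) = 30, so new z* = 1724 + 30 = 1754.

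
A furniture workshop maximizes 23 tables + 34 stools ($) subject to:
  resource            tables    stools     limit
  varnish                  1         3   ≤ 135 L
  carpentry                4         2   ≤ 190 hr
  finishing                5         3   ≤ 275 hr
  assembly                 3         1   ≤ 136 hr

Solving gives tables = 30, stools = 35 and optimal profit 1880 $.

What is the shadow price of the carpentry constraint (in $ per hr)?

Check each constraint at x*: varnish 135/135 (tight); carpentry 190/190 (tight); finishing 255/275 (slack 20); assembly 125/136 (slack 11).
Slack constraints have shadow price 0 (complementary slackness).
From A_Bᵀ y = c: 1·y_varnish + 4·y_carpentry = 23; 3·y_varnish + 2·y_carpentry = 34.
→ y_varnish = 9 and y_carpentry = 3.5.
Shadow price of carpentry = 3.5.

3.5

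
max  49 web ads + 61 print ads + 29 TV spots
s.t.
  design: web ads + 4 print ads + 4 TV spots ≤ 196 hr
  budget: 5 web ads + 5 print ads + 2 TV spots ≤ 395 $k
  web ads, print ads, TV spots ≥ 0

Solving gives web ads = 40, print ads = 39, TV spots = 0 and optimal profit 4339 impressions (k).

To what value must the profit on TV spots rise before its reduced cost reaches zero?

Both design and budget are binding at x*.
From A_Bᵀ y = c: 1·y_design + 5·y_budget = 49; 4·y_design + 5·y_budget = 61.
→ y_design = 4 and y_budget = 9.
TV spots enters the basis when its profit ≥ yᵀa₃ = 4·4 + 9·2 = 34.

34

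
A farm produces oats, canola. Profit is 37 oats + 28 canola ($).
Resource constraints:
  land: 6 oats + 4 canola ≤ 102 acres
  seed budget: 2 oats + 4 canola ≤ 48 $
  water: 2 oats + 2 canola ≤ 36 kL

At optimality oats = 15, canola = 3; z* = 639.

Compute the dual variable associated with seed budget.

Check each constraint at x*: land 102/102 (tight); seed budget 42/48 (slack 6); water 36/36 (tight).
Since seed budget is not tight, its dual is 0.
The binding rows give the dual system: 6·y_land + 2·y_water = 37 and 4·y_land + 2·y_water = 28.
This yields shadow prices y_land = 4.5, y_water = 5.
Shadow price of seed budget = 0.

0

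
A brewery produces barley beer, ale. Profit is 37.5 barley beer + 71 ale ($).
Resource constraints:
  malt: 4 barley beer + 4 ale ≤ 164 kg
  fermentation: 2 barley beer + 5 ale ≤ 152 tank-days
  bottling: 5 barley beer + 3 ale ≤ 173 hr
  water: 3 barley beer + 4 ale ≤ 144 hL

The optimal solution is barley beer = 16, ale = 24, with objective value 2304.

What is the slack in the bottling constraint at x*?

21

bottling used = 5·16 + 3·24 = 152; slack = 173 − 152 = 21.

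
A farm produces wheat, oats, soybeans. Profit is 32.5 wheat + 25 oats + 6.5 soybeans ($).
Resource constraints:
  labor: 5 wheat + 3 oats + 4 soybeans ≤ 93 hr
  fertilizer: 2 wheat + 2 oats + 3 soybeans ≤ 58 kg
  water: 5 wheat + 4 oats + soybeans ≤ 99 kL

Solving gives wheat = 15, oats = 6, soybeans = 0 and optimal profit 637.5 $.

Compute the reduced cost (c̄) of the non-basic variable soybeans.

-3

Binding: labor and water. Non-binding: fertilizer (16 unused).
Since fertilizer is not tight, its dual is 0.
From A_Bᵀ y = c: 5·y_labor + 5·y_water = 32.5; 3·y_labor + 4·y_water = 25.
→ y_labor = 1 and y_water = 5.5.
Reduced cost of soybeans: c₃ − yᵀa₃ = 6.5 − (1·4 + 5.5·1) = 6.5 − 9.5 = -3.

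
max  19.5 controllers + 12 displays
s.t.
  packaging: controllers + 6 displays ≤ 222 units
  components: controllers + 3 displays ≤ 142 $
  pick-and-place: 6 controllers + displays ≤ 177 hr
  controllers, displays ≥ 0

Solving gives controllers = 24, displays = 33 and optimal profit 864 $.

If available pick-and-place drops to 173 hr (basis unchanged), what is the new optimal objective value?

At the optimum: packaging uses 222 of 222 (binding); components uses 123 of 142 (slack = 19); pick-and-place uses 177 of 177 (binding).
By complementary slackness, y = 0 for the non-binding constraint.
From A_Bᵀ y = c: 1·y_packaging + 6·y_pick-and-place = 19.5; 6·y_packaging + 1·y_pick-and-place = 12.
This yields shadow prices y_packaging = 1.5, y_pick-and-place = 3.
Δz = y_pick-and-place·Δb = 3 × (-4) = -12, so new z* = 864 − 12 = 852.

852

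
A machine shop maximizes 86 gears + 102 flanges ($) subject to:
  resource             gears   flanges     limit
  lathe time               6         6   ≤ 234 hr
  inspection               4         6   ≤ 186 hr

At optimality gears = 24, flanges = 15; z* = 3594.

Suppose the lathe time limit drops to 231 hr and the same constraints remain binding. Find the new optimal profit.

3567

Both lathe time and inspection are binding at x*.
The binding rows give the dual system: 6·y_lathe time + 4·y_inspection = 86 and 6·y_lathe time + 6·y_inspection = 102.
→ y_lathe time = 9 and y_inspection = 8.
Δz = y_lathe time·Δb = 9 × (-3) = -27, so new z* = 3594 − 27 = 3567.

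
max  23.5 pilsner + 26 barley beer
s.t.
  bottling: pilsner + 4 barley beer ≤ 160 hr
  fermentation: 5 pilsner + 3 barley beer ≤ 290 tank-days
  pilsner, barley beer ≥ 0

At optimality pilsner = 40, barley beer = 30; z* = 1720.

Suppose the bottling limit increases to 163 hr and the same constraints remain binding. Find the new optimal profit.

1730.5

Check each constraint at x*: bottling 160/160 (tight); fermentation 290/290 (tight).
From A_Bᵀ y = c: 1·y_bottling + 5·y_fermentation = 23.5; 4·y_bottling + 3·y_fermentation = 26.
→ y_bottling = 3.5 and y_fermentation = 4.
Δz = y_bottling·Δb = 3.5 × (3) = 10.5, so new z* = 1720 + 10.5 = 1730.5.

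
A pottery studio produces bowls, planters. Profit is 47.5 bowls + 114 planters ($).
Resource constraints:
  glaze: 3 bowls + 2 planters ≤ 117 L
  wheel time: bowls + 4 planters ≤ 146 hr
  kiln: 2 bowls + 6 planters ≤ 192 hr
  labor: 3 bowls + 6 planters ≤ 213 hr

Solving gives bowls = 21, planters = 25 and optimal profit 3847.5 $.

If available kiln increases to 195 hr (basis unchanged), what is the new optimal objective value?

3876

At the optimum: glaze uses 113 of 117 (slack = 4); wheel time uses 121 of 146 (slack = 25); kiln uses 192 of 192 (binding); labor uses 213 of 213 (binding).
By complementary slackness, y = 0 for the non-binding constraints.
From A_Bᵀ y = c: 2·y_kiln + 3·y_labor = 47.5; 6·y_kiln + 6·y_labor = 114.
This yields shadow prices y_kiln = 9.5, y_labor = 9.5.
Δz = y_kiln·Δb = 9.5 × (3) = 28.5, so new z* = 3847.5 + 28.5 = 3876.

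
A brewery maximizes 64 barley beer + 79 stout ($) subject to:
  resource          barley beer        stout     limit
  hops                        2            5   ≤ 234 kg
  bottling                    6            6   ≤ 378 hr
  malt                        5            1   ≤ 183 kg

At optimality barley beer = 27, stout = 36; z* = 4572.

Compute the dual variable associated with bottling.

Check each constraint at x*: hops 234/234 (tight); bottling 378/378 (tight); malt 171/183 (slack 12).
Slack constraints have shadow price 0 (complementary slackness).
From A_Bᵀ y = c: 2·y_hops + 6·y_bottling = 64; 5·y_hops + 6·y_bottling = 79.
Solving: y_hops = 5, y_bottling = 9.
Shadow price of bottling = 9.

9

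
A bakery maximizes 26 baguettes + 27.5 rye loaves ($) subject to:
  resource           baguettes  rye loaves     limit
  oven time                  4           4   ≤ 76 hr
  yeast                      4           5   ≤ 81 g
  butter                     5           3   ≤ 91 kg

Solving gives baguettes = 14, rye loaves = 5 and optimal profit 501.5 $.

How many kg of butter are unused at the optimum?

6

butter used = 5·14 + 3·5 = 85; slack = 91 − 85 = 6.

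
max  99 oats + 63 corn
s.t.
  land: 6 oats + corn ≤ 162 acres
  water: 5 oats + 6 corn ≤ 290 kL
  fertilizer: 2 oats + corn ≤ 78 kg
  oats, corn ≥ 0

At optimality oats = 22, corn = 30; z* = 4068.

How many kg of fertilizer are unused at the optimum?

4

fertilizer used = 2·22 + 1·30 = 74; slack = 78 − 74 = 4.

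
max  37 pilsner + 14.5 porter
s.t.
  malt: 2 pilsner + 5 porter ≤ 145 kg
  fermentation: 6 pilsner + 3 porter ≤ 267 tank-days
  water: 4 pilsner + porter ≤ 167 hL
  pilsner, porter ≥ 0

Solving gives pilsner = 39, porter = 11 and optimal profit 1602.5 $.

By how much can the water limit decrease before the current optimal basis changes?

3

Binding constraints: fermentation, water. The basis is B = [[6,3],[4,1]] with det -6.
Per unit decrease in water, x* moves by d = (-0.5, 1).
The basis stays optimal until malt becomes binding; allowable decrease = 3 hL.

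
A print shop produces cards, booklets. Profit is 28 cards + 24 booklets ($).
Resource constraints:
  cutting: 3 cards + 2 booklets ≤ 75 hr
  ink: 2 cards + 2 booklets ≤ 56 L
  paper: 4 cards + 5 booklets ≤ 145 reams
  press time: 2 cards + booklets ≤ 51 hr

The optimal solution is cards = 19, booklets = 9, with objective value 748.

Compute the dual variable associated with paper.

0

Binding: cutting and ink. Non-binding: paper (24 unused), press time (4 unused).
Since paper, press time are not tight, their duals are 0.
The binding rows give the dual system: 3·y_cutting + 2·y_ink = 28 and 2·y_cutting + 2·y_ink = 24.
This yields shadow prices y_cutting = 4, y_ink = 8.
Shadow price of paper = 0.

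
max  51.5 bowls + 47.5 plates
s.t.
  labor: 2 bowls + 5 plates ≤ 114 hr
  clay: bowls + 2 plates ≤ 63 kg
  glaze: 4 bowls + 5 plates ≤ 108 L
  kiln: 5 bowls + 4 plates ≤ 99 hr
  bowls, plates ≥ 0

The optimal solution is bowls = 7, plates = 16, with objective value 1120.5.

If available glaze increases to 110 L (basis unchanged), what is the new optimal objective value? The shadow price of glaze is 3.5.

Δb = 2, so new z* = 1120.5 + (3.5)·(2) = 1120.5 + 7 = 1127.5.

1127.5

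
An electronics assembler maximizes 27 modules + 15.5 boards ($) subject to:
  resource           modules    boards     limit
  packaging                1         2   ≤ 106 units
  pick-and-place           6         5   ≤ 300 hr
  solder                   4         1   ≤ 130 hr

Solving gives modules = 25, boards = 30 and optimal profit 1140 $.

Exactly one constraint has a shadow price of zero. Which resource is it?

packaging: 85/106 (slack 21)
pick-and-place: 300/300 (binding)
solder: 130/130 (binding)
By complementary slackness, a constraint with positive slack has shadow price 0 → packaging.

packaging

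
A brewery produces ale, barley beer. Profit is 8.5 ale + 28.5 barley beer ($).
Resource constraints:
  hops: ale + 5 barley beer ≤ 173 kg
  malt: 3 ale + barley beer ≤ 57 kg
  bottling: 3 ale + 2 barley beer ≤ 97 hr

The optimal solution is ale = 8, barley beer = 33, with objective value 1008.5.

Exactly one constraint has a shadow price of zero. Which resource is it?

hops: 173/173 (binding)
malt: 57/57 (binding)
bottling: 90/97 (slack 7)
By complementary slackness, a constraint with positive slack has shadow price 0 → bottling.

bottling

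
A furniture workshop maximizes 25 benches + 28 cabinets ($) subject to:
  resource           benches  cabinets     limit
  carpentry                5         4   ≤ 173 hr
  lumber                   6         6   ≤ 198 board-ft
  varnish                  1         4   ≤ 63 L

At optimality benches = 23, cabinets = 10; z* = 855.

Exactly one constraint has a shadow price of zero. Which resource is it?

carpentry: 155/173 (slack 18)
lumber: 198/198 (binding)
varnish: 63/63 (binding)
By complementary slackness, a constraint with positive slack has shadow price 0 → carpentry.

carpentry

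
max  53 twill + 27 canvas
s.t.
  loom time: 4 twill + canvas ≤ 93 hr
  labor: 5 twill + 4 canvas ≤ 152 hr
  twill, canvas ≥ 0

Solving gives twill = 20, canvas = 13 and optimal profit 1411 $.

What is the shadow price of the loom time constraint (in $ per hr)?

Both loom time and labor are binding at x*.
The binding rows give the dual system: 4·y_loom time + 5·y_labor = 53 and 1·y_loom time + 4·y_labor = 27.
Solving: y_loom time = 7, y_labor = 5.
Shadow price of loom time = 7.

7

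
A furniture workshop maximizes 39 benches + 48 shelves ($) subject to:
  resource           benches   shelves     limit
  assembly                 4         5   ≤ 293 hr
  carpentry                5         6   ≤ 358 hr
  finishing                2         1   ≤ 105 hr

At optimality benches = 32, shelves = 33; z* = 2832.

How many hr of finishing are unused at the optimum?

8

finishing used = 2·32 + 1·33 = 97; slack = 105 − 97 = 8.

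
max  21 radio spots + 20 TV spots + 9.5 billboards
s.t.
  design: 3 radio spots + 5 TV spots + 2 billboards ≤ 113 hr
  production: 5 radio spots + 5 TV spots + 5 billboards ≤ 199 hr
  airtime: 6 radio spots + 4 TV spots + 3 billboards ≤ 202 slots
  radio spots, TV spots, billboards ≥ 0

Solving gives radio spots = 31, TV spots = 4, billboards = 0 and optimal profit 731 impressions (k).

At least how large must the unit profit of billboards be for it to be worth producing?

Check each constraint at x*: design 113/113 (tight); production 175/199 (slack 24); airtime 202/202 (tight).
Since production is not tight, its dual is 0.
From A_Bᵀ y = c: 3·y_design + 6·y_airtime = 21; 5·y_design + 4·y_airtime = 20.
→ y_design = 2 and y_airtime = 2.5.
billboards enters the basis when its profit ≥ yᵀa₃ = 2·2 + 2.5·3 = 11.5.

11.5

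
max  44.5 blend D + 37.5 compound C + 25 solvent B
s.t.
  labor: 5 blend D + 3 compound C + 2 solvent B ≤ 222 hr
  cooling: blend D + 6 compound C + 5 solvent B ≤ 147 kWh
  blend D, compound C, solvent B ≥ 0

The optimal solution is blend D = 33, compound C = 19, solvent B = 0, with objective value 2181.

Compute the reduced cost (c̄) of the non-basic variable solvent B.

-2

At the optimum: labor uses 222 of 222 (binding); cooling uses 147 of 147 (binding).
Dual feasibility on the basic columns requires 5·y_labor + 1·y_cooling = 44.5, 3·y_labor + 6·y_cooling = 37.5.
This yields shadow prices y_labor = 8.5, y_cooling = 2.
Reduced cost of solvent B: c₃ − yᵀa₃ = 25 − (8.5·2 + 2·5) = 25 − 27 = -2.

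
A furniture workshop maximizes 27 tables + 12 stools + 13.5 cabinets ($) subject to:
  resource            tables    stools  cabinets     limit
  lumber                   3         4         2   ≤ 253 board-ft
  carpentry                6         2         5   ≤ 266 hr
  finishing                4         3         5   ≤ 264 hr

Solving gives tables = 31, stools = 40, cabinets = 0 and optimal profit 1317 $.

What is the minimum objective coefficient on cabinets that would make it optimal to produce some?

22

Check each constraint at x*: lumber 253/253 (tight); carpentry 266/266 (tight); finishing 244/264 (slack 20).
Since finishing is not tight, its dual is 0.
From A_Bᵀ y = c: 3·y_lumber + 6·y_carpentry = 27; 4·y_lumber + 2·y_carpentry = 12.
This yields shadow prices y_lumber = 1, y_carpentry = 4.
cabinets enters the basis when its profit ≥ yᵀa₃ = 1·2 + 4·5 = 22.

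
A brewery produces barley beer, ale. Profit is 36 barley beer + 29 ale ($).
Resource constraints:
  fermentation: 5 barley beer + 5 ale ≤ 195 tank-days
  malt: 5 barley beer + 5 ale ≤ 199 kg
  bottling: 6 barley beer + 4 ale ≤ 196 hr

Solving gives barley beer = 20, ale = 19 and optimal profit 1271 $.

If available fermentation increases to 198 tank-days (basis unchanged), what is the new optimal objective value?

Check each constraint at x*: fermentation 195/195 (tight); malt 195/199 (slack 4); bottling 196/196 (tight).
By complementary slackness, y = 0 for the non-binding constraint.
Dual feasibility on the basic columns requires 5·y_fermentation + 6·y_bottling = 36, 5·y_fermentation + 4·y_bottling = 29.
This yields shadow prices y_fermentation = 3, y_bottling = 3.5.
Δz = y_fermentation·Δb = 3 × (3) = 9, so new z* = 1271 + 9 = 1280.

1280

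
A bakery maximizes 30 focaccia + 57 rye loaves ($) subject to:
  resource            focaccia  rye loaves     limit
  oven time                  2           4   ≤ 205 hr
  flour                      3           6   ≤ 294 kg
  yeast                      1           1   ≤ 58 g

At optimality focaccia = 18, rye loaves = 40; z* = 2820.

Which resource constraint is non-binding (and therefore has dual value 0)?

oven time: 196/205 (slack 9)
flour: 294/294 (binding)
yeast: 58/58 (binding)
By complementary slackness, a constraint with positive slack has shadow price 0 → oven time.

oven time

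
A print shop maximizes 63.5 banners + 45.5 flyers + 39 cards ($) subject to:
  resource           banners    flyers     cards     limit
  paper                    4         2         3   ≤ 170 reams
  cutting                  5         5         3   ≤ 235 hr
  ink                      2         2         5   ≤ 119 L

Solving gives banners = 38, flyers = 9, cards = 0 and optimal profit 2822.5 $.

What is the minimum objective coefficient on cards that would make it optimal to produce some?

Check each constraint at x*: paper 170/170 (tight); cutting 235/235 (tight); ink 94/119 (slack 25).
Since ink is not tight, its dual is 0.
Dual feasibility on the basic columns requires 4·y_paper + 5·y_cutting = 63.5, 2·y_paper + 5·y_cutting = 45.5.
Solving: y_paper = 9, y_cutting = 5.5.
cards enters the basis when its profit ≥ yᵀa₃ = 9·3 + 5.5·3 = 43.5.

43.5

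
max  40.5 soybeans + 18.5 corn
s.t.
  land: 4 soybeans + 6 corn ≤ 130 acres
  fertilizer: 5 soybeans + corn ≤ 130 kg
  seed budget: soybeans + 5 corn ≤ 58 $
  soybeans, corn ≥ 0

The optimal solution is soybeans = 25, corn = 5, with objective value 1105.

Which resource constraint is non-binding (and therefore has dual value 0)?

land: 130/130 (binding)
fertilizer: 130/130 (binding)
seed budget: 50/58 (slack 8)
By complementary slackness, a constraint with positive slack has shadow price 0 → seed budget.

seed budget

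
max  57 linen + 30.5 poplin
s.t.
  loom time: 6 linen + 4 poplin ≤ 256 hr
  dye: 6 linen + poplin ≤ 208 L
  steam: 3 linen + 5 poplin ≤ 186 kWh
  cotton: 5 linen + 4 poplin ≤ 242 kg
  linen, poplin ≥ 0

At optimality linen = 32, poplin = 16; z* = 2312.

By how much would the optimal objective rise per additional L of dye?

2.5

Binding: loom time and dye. Non-binding: steam (10 unused), cotton (18 unused).
Since steam, cotton are not tight, their duals are 0.
From A_Bᵀ y = c: 6·y_loom time + 6·y_dye = 57; 4·y_loom time + 1·y_dye = 30.5.
→ y_loom time = 7 and y_dye = 2.5.
Shadow price of dye = 2.5.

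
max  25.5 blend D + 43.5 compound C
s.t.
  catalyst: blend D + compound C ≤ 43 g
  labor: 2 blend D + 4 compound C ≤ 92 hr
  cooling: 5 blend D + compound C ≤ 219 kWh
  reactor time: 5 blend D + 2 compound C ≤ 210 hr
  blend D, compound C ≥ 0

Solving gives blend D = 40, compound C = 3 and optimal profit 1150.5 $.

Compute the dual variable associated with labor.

Binding: catalyst and labor. Non-binding: cooling (16 unused), reactor time (4 unused).
Since cooling, reactor time are not tight, their duals are 0.
Dual feasibility on the basic columns requires 1·y_catalyst + 2·y_labor = 25.5, 1·y_catalyst + 4·y_labor = 43.5.
Solving: y_catalyst = 7.5, y_labor = 9.
Shadow price of labor = 9.

9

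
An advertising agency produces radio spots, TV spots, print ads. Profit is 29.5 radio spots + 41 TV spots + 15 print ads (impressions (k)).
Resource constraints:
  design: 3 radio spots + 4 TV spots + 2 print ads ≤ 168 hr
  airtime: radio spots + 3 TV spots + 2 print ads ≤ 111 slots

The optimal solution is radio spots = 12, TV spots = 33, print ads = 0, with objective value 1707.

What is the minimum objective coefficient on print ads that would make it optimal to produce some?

21

Both design and airtime are binding at x*.
Dual feasibility on the basic columns requires 3·y_design + 1·y_airtime = 29.5, 4·y_design + 3·y_airtime = 41.
→ y_design = 9.5 and y_airtime = 1.
print ads enters the basis when its profit ≥ yᵀa₃ = 9.5·2 + 1·2 = 21.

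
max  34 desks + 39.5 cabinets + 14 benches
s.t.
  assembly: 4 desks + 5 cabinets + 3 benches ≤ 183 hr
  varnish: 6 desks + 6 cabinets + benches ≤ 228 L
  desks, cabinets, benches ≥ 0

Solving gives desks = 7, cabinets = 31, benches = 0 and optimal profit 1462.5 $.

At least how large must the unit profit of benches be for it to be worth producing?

Both assembly and varnish are binding at x*.
From A_Bᵀ y = c: 4·y_assembly + 6·y_varnish = 34; 5·y_assembly + 6·y_varnish = 39.5.
→ y_assembly = 5.5 and y_varnish = 2.
benches enters the basis when its profit ≥ yᵀa₃ = 5.5·3 + 2·1 = 18.5.

18.5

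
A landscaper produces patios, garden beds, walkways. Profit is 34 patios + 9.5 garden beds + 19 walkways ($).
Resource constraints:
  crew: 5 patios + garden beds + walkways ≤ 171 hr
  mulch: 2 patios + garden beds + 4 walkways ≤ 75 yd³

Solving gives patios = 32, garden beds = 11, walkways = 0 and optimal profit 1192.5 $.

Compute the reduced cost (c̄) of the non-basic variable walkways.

-4

At the optimum: crew uses 171 of 171 (binding); mulch uses 75 of 75 (binding).
From A_Bᵀ y = c: 5·y_crew + 2·y_mulch = 34; 1·y_crew + 1·y_mulch = 9.5.
Solving: y_crew = 5, y_mulch = 4.5.
Reduced cost of walkways: c₃ − yᵀa₃ = 19 − (5·1 + 4.5·4) = 19 − 23 = -4.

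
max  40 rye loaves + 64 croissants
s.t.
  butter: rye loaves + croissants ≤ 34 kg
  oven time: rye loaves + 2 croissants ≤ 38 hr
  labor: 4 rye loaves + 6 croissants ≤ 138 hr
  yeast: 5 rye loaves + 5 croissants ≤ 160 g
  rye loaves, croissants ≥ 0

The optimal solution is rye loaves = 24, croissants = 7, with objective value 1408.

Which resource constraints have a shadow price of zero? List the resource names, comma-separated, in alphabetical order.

butter, yeast

butter: 31/34 (slack 3)
oven time: 38/38 (binding)
labor: 138/138 (binding)
yeast: 155/160 (slack 5)
By complementary slackness, a constraint with positive slack has shadow price 0 → butter, yeast.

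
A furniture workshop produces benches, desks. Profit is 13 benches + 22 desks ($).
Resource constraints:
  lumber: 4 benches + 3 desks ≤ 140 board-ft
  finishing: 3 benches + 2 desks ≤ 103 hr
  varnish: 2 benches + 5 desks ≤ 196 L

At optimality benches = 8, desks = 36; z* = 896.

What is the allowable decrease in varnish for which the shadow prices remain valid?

98

Binding constraints: lumber, varnish. The basis is B = [[4,3],[2,5]] with det 14.
Per unit decrease in varnish, x* moves by d = (0.2143, -0.2857).
The basis stays optimal until finishing becomes binding; allowable decrease = 98 L.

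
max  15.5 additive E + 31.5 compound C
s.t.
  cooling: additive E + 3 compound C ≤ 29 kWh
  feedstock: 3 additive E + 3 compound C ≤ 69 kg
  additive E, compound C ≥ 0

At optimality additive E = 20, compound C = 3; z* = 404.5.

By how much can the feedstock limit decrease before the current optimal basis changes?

40

Binding constraints: cooling, feedstock. The basis is B = [[1,3],[3,3]] with det -6.
Per unit decrease in feedstock, x* moves by d = (-0.5, 0.1667).
The basis stays optimal until additive E reaches 0; allowable decrease = 40 kg.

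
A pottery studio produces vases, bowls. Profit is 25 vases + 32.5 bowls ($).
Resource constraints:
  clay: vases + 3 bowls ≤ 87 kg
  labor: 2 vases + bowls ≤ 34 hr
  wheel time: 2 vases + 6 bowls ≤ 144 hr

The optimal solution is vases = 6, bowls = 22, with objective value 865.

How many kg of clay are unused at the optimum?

15

clay used = 1·6 + 3·22 = 72; slack = 87 − 72 = 15.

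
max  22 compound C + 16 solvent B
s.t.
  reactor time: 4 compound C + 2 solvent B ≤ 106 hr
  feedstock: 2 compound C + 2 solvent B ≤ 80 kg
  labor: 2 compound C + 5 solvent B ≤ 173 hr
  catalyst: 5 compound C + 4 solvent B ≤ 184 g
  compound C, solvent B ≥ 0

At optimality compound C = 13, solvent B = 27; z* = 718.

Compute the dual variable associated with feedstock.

5

At the optimum: reactor time uses 106 of 106 (binding); feedstock uses 80 of 80 (binding); labor uses 161 of 173 (slack = 12); catalyst uses 173 of 184 (slack = 11).
Slack constraints have shadow price 0 (complementary slackness).
The binding rows give the dual system: 4·y_reactor time + 2·y_feedstock = 22 and 2·y_reactor time + 2·y_feedstock = 16.
This yields shadow prices y_reactor time = 3, y_feedstock = 5.
Shadow price of feedstock = 5.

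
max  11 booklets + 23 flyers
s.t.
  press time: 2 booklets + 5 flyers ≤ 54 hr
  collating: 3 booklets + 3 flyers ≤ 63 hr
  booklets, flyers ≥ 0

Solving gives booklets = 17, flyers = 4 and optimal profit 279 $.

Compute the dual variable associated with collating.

1

Both press time and collating are binding at x*.
Dual feasibility on the basic columns requires 2·y_press time + 3·y_collating = 11, 5·y_press time + 3·y_collating = 23.
Solving: y_press time = 4, y_collating = 1.
Shadow price of collating = 1.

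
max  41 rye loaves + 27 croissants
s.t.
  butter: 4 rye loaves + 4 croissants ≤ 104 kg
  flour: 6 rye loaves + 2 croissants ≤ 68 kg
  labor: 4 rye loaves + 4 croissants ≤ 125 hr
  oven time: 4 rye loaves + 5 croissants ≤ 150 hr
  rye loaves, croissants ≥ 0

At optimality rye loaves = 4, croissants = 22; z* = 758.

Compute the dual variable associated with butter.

At the optimum: butter uses 104 of 104 (binding); flour uses 68 of 68 (binding); labor uses 104 of 125 (slack = 21); oven time uses 126 of 150 (slack = 24).
By complementary slackness, y = 0 for the non-binding constraints.
From A_Bᵀ y = c: 4·y_butter + 6·y_flour = 41; 4·y_butter + 2·y_flour = 27.
Solving: y_butter = 5, y_flour = 3.5.
Shadow price of butter = 5.

5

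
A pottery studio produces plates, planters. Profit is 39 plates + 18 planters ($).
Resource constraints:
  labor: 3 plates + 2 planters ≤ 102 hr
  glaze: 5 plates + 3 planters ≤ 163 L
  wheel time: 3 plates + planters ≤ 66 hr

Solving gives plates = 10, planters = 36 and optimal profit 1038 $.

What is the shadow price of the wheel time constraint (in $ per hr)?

8

Check each constraint at x*: labor 102/102 (tight); glaze 158/163 (slack 5); wheel time 66/66 (tight).
Slack constraints have shadow price 0 (complementary slackness).
From A_Bᵀ y = c: 3·y_labor + 3·y_wheel time = 39; 2·y_labor + 1·y_wheel time = 18.
Solving: y_labor = 5, y_wheel time = 8.
Shadow price of wheel time = 8.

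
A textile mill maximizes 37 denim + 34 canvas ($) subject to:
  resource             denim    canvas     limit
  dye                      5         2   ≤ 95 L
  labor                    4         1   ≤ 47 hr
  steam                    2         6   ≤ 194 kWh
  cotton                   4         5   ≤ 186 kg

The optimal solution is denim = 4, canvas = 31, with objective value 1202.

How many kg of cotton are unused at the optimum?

15

cotton used = 4·4 + 5·31 = 171; slack = 186 − 171 = 15.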